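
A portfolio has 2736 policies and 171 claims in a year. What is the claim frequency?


frequency = claims / policies
= 171 / 2736
= 0.0625


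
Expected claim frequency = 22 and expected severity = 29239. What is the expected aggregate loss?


E[S] = E[N] * E[X]
= 22 * 29239
= 643258


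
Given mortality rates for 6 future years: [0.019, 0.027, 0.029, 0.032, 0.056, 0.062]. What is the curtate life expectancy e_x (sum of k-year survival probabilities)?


e_x = sum_{k=1}^{n} k_p_x
k_p_x values:
  1_p_x = 0.981
  2_p_x = 0.954513
  3_p_x = 0.926832
  4_p_x = 0.897173
  5_p_x = 0.846932
  6_p_x = 0.794422
e_x = 5.4009


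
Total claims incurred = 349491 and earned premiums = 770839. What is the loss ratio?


Loss ratio = claims / premiums
= 349491 / 770839
= 0.4534


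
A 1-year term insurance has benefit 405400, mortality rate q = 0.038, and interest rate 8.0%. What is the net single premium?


NSP = benefit * q * v
v = 1/(1+i) = 0.925926
NSP = 405400 * 0.038 * 0.925926
= 14264.0741


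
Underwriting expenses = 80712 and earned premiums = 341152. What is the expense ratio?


Expense ratio = expenses / premiums
= 80712 / 341152
= 0.2366


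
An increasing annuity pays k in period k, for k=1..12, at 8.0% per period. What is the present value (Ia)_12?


(Ia)_n = sum_{k=1}^{n} k * v^k, v = 1/(1+i)
v = 0.925926
Sum computed term by term:
(Ia)_12 = 42.17


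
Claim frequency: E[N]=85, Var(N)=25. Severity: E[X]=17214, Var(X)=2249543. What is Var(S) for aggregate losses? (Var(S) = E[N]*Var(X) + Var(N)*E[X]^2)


Var(S) = E[N]*Var(X) + Var(N)*E[X]^2
= 85*2249543 + 25*17214^2
= 191211155 + 7408044900
= 7.5993e+09


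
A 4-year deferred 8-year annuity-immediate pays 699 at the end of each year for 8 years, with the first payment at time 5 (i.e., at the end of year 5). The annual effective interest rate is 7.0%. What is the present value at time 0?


PV at time 4 of the 8-year annuity-immediate:
a_n = 699 * (1-(1+0.07)^(-8))/0.07 = 4173.9377
Discount back 4 years to time 0:
PV = 4173.9377 * (1+0.07)^(-4)
= 4173.9377 * 0.762895
= 3184.2771


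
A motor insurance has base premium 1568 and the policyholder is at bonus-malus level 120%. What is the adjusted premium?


adjusted = base * BM_level / 100
= 1568 * 120 / 100
= 1568 * 1.2
= 1881.6


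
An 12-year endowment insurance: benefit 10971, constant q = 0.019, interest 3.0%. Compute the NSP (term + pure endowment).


Term component = 1883.8605
Pure endowment = 12_p_x * v^12 * benefit = 0.79438 * 0.70138 * 10971 = 6112.6229
NSP = 7996.4834


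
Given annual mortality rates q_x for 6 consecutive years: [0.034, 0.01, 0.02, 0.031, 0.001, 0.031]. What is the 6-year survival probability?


p_k = 1 - q_k for each year
Survival = product of (1 - q_k)
= 0.966 * 0.99 * 0.98 * 0.969 * 0.999 * 0.969
= 0.8791


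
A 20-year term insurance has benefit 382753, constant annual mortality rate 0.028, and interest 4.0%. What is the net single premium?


NSP = benefit * sum_{k=0}^{n-1} k_p_x * q * v^(k+1)
With constant q=0.028, v=0.961538
Sum = 0.305275
NSP = 382753 * 0.305275
= 116844.9217


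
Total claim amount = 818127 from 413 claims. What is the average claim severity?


severity = total / number
= 818127 / 413
= 1980.937


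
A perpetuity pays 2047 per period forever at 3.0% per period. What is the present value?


PV = PMT / i
= 2047 / 0.03
= 68233.3333


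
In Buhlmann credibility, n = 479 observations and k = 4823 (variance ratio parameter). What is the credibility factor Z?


Z = n / (n + k)
= 479 / (479 + 4823)
= 479 / 5302
= 0.0903


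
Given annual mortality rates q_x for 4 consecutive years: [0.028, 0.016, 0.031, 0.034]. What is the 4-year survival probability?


p_k = 1 - q_k for each year
Survival = product of (1 - q_k)
= 0.972 * 0.984 * 0.969 * 0.966
= 0.8953


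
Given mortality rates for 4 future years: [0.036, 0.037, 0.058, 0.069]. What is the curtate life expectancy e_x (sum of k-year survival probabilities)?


e_x = sum_{k=1}^{n} k_p_x
k_p_x values:
  1_p_x = 0.964
  2_p_x = 0.928332
  3_p_x = 0.874489
  4_p_x = 0.814149
e_x = 3.581


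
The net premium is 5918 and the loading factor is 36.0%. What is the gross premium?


Gross = net * (1 + loading)
= 5918 * (1 + 0.36)
= 5918 * 1.36
= 8048.48


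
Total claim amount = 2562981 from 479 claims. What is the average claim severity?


severity = total / number
= 2562981 / 479
= 5350.691


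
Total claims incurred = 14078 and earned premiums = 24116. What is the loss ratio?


Loss ratio = claims / premiums
= 14078 / 24116
= 0.5838


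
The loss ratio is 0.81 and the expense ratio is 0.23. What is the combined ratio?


Combined ratio = loss ratio + expense ratio
= 0.81 + 0.23
= 1.04


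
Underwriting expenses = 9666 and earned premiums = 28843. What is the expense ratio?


Expense ratio = expenses / premiums
= 9666 / 28843
= 0.3351


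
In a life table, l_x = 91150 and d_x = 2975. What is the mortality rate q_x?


q_x = d_x / l_x
= 2975 / 91150
= 0.0326


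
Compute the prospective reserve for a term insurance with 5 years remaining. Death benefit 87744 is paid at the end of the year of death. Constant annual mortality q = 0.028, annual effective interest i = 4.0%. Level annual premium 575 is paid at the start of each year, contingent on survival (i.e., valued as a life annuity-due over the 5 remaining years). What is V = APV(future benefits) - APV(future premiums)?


v = 1/(1+i) = 0.961538
APV(future benefits) per unit = sum_{k=0}^{4} k_p_x * q * v^(k+1) = 0.118126
APV(future benefits) = 87744 * 0.118126 = 10364.8213
Life annuity-due factor ä_{x:5} = sum_{k=0}^{4} k_p_x * v^k = 4.387526
APV(future premiums) = 575 * 4.387526 = 2522.8274
V = 10364.8213 - 2522.8274
= 7841.9939


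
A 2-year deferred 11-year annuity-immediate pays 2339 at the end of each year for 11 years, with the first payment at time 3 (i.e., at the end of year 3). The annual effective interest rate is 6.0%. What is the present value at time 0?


PV at time 2 of the 11-year annuity-immediate:
a_n = 2339 * (1-(1+0.06)^(-11))/0.06 = 18447.3996
Discount back 2 years to time 0:
PV = 18447.3996 * (1+0.06)^(-2)
= 18447.3996 * 0.889996
= 16418.12


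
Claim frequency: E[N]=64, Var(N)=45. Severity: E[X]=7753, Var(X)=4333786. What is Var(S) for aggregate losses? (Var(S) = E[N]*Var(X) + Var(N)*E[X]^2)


Var(S) = E[N]*Var(X) + Var(N)*E[X]^2
= 64*4333786 + 45*7753^2
= 277362304 + 2704905405
= 2.9823e+09


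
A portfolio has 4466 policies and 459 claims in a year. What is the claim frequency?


frequency = claims / policies
= 459 / 4466
= 0.1028


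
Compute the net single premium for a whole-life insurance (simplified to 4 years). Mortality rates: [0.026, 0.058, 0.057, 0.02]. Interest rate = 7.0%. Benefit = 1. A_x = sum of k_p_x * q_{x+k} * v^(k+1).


v = 0.934579
Year 0: k_p_x=1.0, q=0.026, term=0.024299
Year 1: k_p_x=0.974, q=0.058, term=0.049342
Year 2: k_p_x=0.917508, q=0.057, term=0.042691
Year 3: k_p_x=0.86521, q=0.02, term=0.013201
A_x = 0.1295


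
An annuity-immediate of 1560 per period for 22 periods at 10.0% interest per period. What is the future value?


FV = PMT * ((1+i)^n - 1) / i
= 1560 * ((1.1)^22 - 1) / 0.1
= 1560 * (8.140275 - 1) / 0.1
= 111388.289


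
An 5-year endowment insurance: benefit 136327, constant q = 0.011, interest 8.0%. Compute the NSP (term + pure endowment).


Term component = 5867.1219
Pure endowment = 5_p_x * v^5 * benefit = 0.946197 * 0.680583 * 136327 = 87789.9008
NSP = 93657.0227


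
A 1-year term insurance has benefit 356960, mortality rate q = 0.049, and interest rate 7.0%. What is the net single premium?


NSP = benefit * q * v
v = 1/(1+i) = 0.934579
NSP = 356960 * 0.049 * 0.934579
= 16346.7664


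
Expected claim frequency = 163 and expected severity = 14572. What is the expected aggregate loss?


E[S] = E[N] * E[X]
= 163 * 14572
= 2.3752e+06


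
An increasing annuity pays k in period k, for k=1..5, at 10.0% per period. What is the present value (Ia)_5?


(Ia)_n = sum_{k=1}^{n} k * v^k, v = 1/(1+i)
v = 0.909091
Sum computed term by term:
(Ia)_5 = 10.6526


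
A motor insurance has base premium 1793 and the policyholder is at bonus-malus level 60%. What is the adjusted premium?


adjusted = base * BM_level / 100
= 1793 * 60 / 100
= 1793 * 0.6
= 1075.8


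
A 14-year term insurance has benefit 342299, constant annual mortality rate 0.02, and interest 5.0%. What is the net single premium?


NSP = benefit * sum_{k=0}^{n-1} k_p_x * q * v^(k+1)
With constant q=0.02, v=0.952381
Sum = 0.17696
NSP = 342299 * 0.17696
= 60573.1926


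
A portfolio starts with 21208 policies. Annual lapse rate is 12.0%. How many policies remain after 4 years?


remaining = initial * (1 - lapse)^years
= 21208 * (1 - 0.12)^4
= 21208 * 0.599695
= 12718.3392


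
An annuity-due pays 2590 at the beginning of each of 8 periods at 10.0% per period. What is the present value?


PV_due = PMT * (1-(1+i)^(-n))/i * (1+i)
PV_immediate = 13817.4589
PV_due = 13817.4589 * 1.1
= 15199.2047


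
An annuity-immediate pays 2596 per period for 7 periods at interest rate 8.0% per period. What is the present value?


PV = PMT * (1 - (1+i)^(-n)) / i
= 2596 * (1 - (1+0.08)^(-7)) / 0.08
= 2596 * (1 - 0.58349) / 0.08
= 2596 * 5.20637
= 13515.7367


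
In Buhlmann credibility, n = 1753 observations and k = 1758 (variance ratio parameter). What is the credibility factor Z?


Z = n / (n + k)
= 1753 / (1753 + 1758)
= 1753 / 3511
= 0.4993


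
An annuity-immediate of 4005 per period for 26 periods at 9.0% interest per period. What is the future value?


FV = PMT * ((1+i)^n - 1) / i
= 4005 * ((1.09)^26 - 1) / 0.09
= 4005 * (9.399158 - 1) / 0.09
= 373762.5274


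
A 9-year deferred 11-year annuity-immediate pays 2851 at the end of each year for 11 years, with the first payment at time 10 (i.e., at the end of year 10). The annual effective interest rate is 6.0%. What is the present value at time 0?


PV at time 9 of the 11-year annuity-immediate:
a_n = 2851 * (1-(1+0.06)^(-11))/0.06 = 22485.4794
Discount back 9 years to time 0:
PV = 22485.4794 * (1+0.06)^(-9)
= 22485.4794 * 0.591898
= 13309.1207


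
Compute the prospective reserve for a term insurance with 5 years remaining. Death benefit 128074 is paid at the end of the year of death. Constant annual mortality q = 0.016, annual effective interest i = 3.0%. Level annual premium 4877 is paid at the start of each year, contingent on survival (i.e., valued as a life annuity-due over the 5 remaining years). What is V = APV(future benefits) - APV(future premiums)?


v = 1/(1+i) = 0.970874
APV(future benefits) per unit = sum_{k=0}^{4} k_p_x * q * v^(k+1) = 0.071035
APV(future benefits) = 128074 * 0.071035 = 9097.7841
Life annuity-due factor ä_{x:5} = sum_{k=0}^{4} k_p_x * v^k = 4.572902
APV(future premiums) = 4877 * 4.572902 = 22302.043
V = 9097.7841 - 22302.043
= -13204.2589


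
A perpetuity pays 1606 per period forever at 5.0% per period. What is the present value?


PV = PMT / i
= 1606 / 0.05
= 32120.0


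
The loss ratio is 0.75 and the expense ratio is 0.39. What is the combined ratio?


Combined ratio = loss ratio + expense ratio
= 0.75 + 0.39
= 1.14


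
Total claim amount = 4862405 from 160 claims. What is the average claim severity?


severity = total / number
= 4862405 / 160
= 30390.0312


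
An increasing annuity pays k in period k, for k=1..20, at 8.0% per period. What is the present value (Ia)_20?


(Ia)_n = sum_{k=1}^{n} k * v^k, v = 1/(1+i)
v = 0.925926
Sum computed term by term:
(Ia)_20 = 78.9079


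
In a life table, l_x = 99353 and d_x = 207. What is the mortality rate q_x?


q_x = d_x / l_x
= 207 / 99353
= 0.0021


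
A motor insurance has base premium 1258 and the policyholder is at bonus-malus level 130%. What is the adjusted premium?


adjusted = base * BM_level / 100
= 1258 * 130 / 100
= 1258 * 1.3
= 1635.4


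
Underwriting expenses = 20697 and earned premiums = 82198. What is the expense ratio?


Expense ratio = expenses / premiums
= 20697 / 82198
= 0.2518


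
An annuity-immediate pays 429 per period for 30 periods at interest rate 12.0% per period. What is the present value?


PV = PMT * (1 - (1+i)^(-n)) / i
= 429 * (1 - (1+0.12)^(-30)) / 0.12
= 429 * (1 - 0.033378) / 0.12
= 429 * 8.055184
= 3455.6739


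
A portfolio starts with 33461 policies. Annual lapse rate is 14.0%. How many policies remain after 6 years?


remaining = initial * (1 - lapse)^years
= 33461 * (1 - 0.14)^6
= 33461 * 0.404567
= 13537.2243


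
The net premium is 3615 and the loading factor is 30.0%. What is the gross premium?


Gross = net * (1 + loading)
= 3615 * (1 + 0.3)
= 3615 * 1.3
= 4699.5


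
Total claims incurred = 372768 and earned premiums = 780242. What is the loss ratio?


Loss ratio = claims / premiums
= 372768 / 780242
= 0.4778


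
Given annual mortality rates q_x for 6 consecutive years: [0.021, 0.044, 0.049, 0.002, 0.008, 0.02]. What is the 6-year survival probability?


p_k = 1 - q_k for each year
Survival = product of (1 - q_k)
= 0.979 * 0.956 * 0.951 * 0.998 * 0.992 * 0.98
= 0.8636


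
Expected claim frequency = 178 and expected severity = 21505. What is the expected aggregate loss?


E[S] = E[N] * E[X]
= 178 * 21505
= 3.8279e+06


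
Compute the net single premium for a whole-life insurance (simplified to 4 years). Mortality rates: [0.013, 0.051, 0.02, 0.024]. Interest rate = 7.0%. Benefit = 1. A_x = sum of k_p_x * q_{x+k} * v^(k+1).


v = 0.934579
Year 0: k_p_x=1.0, q=0.013, term=0.01215
Year 1: k_p_x=0.987, q=0.051, term=0.043966
Year 2: k_p_x=0.936663, q=0.02, term=0.015292
Year 3: k_p_x=0.91793, q=0.024, term=0.016807
A_x = 0.0882


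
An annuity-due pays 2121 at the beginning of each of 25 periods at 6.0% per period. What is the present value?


PV_due = PMT * (1-(1+i)^(-n))/i * (1+i)
PV_immediate = 27113.4984
PV_due = 27113.4984 * 1.06
= 28740.3083


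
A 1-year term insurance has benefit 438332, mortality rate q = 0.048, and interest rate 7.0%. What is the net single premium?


NSP = benefit * q * v
v = 1/(1+i) = 0.934579
NSP = 438332 * 0.048 * 0.934579
= 19663.4916


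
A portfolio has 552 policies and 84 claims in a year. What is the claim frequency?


frequency = claims / policies
= 84 / 552
= 0.1522


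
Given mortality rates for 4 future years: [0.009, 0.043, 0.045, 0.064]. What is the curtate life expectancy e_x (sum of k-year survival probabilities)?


e_x = sum_{k=1}^{n} k_p_x
k_p_x values:
  1_p_x = 0.991
  2_p_x = 0.948387
  3_p_x = 0.90571
  4_p_x = 0.847744
e_x = 3.6928


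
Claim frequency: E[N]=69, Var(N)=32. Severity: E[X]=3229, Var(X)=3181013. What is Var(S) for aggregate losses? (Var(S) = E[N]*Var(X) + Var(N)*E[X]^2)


Var(S) = E[N]*Var(X) + Var(N)*E[X]^2
= 69*3181013 + 32*3229^2
= 219489897 + 333646112
= 5.5314e+08


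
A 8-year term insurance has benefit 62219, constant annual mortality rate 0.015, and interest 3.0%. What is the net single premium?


NSP = benefit * sum_{k=0}^{n-1} k_p_x * q * v^(k+1)
With constant q=0.015, v=0.970874
Sum = 0.100164
NSP = 62219 * 0.100164
= 6232.1253


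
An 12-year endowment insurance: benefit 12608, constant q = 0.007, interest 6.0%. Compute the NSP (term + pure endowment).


Term component = 715.5398
Pure endowment = 12_p_x * v^12 * benefit = 0.91916 * 0.496969 * 12608 = 5759.2615
NSP = 6474.8014


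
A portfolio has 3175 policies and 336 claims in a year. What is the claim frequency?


frequency = claims / policies
= 336 / 3175
= 0.1058


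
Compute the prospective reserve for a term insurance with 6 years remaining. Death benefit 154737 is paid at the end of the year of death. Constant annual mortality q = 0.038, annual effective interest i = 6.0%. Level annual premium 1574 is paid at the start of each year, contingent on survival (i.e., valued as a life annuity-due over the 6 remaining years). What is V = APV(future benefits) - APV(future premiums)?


v = 1/(1+i) = 0.943396
APV(future benefits) per unit = sum_{k=0}^{5} k_p_x * q * v^(k+1) = 0.171098
APV(future benefits) = 154737 * 0.171098 = 26475.2042
Life annuity-due factor ä_{x:6} = sum_{k=0}^{5} k_p_x * v^k = 4.772736
APV(future premiums) = 1574 * 4.772736 = 7512.2865
V = 26475.2042 - 7512.2865
= 18962.9177


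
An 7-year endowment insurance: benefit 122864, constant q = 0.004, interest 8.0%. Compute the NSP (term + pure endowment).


Term component = 2531.3061
Pure endowment = 7_p_x * v^7 * benefit = 0.972334 * 0.58349 * 122864 = 69706.5728
NSP = 72237.8789


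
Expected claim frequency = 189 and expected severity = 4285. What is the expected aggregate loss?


E[S] = E[N] * E[X]
= 189 * 4285
= 809865


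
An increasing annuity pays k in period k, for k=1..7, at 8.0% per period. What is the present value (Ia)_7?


(Ia)_n = sum_{k=1}^{n} k * v^k, v = 1/(1+i)
v = 0.925926
Sum computed term by term:
(Ia)_7 = 19.2306


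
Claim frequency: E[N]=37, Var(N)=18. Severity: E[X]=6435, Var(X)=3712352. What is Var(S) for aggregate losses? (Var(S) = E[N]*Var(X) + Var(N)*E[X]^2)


Var(S) = E[N]*Var(X) + Var(N)*E[X]^2
= 37*3712352 + 18*6435^2
= 137357024 + 745366050
= 8.8272e+08


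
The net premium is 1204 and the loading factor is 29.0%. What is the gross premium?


Gross = net * (1 + loading)
= 1204 * (1 + 0.29)
= 1204 * 1.29
= 1553.16


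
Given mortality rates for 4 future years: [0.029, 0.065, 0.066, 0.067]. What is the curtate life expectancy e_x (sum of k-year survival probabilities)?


e_x = sum_{k=1}^{n} k_p_x
k_p_x values:
  1_p_x = 0.971
  2_p_x = 0.907885
  3_p_x = 0.847965
  4_p_x = 0.791151
e_x = 3.518


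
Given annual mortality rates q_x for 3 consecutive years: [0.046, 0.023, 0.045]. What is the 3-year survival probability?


p_k = 1 - q_k for each year
Survival = product of (1 - q_k)
= 0.954 * 0.977 * 0.955
= 0.8901


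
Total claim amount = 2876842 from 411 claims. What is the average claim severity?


severity = total / number
= 2876842 / 411
= 6999.6156


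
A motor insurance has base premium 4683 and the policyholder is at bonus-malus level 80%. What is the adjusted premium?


adjusted = base * BM_level / 100
= 4683 * 80 / 100
= 4683 * 0.8
= 3746.4


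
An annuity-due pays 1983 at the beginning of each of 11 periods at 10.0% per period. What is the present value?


PV_due = PMT * (1-(1+i)^(-n))/i * (1+i)
PV_immediate = 12879.706
PV_due = 12879.706 * 1.1
= 14167.6766


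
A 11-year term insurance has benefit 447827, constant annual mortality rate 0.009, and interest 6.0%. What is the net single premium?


NSP = benefit * sum_{k=0}^{n-1} k_p_x * q * v^(k+1)
With constant q=0.009, v=0.943396
Sum = 0.068228
NSP = 447827 * 0.068228
= 30554.2533


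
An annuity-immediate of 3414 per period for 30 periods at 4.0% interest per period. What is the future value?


FV = PMT * ((1+i)^n - 1) / i
= 3414 * ((1.04)^30 - 1) / 0.04
= 3414 * (3.243398 - 1) / 0.04
= 191473.9775


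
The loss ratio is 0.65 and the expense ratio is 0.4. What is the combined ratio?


Combined ratio = loss ratio + expense ratio
= 0.65 + 0.4
= 1.05


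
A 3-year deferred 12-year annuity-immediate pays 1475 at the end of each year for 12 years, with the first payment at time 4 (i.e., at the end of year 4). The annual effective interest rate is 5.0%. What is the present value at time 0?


PV at time 3 of the 12-year annuity-immediate:
a_n = 1475 * (1-(1+0.05)^(-12))/0.05 = 13073.2962
Discount back 3 years to time 0:
PV = 13073.2962 * (1+0.05)^(-3)
= 13073.2962 * 0.863838
= 11293.2048


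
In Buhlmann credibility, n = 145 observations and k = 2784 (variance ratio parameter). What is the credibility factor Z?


Z = n / (n + k)
= 145 / (145 + 2784)
= 145 / 2929
= 0.0495


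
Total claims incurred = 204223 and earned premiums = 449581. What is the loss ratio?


Loss ratio = claims / premiums
= 204223 / 449581
= 0.4543


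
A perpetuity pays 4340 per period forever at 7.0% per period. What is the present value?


PV = PMT / i
= 4340 / 0.07
= 62000.0


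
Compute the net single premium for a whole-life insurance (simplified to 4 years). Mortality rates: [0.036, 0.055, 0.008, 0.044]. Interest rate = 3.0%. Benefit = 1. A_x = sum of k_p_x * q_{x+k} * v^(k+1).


v = 0.970874
Year 0: k_p_x=1.0, q=0.036, term=0.034951
Year 1: k_p_x=0.964, q=0.055, term=0.049976
Year 2: k_p_x=0.91098, q=0.008, term=0.006669
Year 3: k_p_x=0.903692, q=0.044, term=0.035328
A_x = 0.1269


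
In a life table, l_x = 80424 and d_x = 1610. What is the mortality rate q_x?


q_x = d_x / l_x
= 1610 / 80424
= 0.02


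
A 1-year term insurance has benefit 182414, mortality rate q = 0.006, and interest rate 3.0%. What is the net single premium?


NSP = benefit * q * v
v = 1/(1+i) = 0.970874
NSP = 182414 * 0.006 * 0.970874
= 1062.6058


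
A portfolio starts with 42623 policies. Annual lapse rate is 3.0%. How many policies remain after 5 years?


remaining = initial * (1 - lapse)^years
= 42623 * (1 - 0.03)^5
= 42623 * 0.858734
= 36601.8204


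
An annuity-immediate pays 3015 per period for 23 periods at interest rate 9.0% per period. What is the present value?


PV = PMT * (1 - (1+i)^(-n)) / i
= 3015 * (1 - (1+0.09)^(-23)) / 0.09
= 3015 * (1 - 0.137781) / 0.09
= 3015 * 9.580207
= 28884.3236


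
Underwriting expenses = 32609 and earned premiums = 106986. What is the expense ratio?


Expense ratio = expenses / premiums
= 32609 / 106986
= 0.3048


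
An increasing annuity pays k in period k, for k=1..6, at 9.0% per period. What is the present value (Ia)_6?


(Ia)_n = sum_{k=1}^{n} k * v^k, v = 1/(1+i)
v = 0.917431
Sum computed term by term:
(Ia)_6 = 14.5783


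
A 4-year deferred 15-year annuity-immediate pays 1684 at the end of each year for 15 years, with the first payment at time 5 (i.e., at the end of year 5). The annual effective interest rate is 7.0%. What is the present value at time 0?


PV at time 4 of the 15-year annuity-immediate:
a_n = 1684 * (1-(1+0.07)^(-15))/0.07 = 15337.7272
Discount back 4 years to time 0:
PV = 15337.7272 * (1+0.07)^(-4)
= 15337.7272 * 0.762895
= 11701.0786


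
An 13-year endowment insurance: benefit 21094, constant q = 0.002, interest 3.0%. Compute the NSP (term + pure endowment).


Term component = 443.6892
Pure endowment = 13_p_x * v^13 * benefit = 0.97431 * 0.680951 * 21094 = 13994.9728
NSP = 14438.662


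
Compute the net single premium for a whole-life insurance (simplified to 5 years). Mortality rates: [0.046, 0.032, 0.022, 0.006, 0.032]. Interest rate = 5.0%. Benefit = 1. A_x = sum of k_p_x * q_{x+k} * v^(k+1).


v = 0.952381
Year 0: k_p_x=1.0, q=0.046, term=0.04381
Year 1: k_p_x=0.954, q=0.032, term=0.02769
Year 2: k_p_x=0.923472, q=0.022, term=0.01755
Year 3: k_p_x=0.903156, q=0.006, term=0.004458
Year 4: k_p_x=0.897737, q=0.032, term=0.022509
A_x = 0.116


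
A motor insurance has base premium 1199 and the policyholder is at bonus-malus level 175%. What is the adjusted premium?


adjusted = base * BM_level / 100
= 1199 * 175 / 100
= 1199 * 1.75
= 2098.25


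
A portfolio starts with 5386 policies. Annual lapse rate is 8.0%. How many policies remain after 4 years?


remaining = initial * (1 - lapse)^years
= 5386 * (1 - 0.08)^4
= 5386 * 0.716393
= 3858.4925


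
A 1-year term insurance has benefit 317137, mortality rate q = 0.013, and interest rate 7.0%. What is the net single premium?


NSP = benefit * q * v
v = 1/(1+i) = 0.934579
NSP = 317137 * 0.013 * 0.934579
= 3853.0664


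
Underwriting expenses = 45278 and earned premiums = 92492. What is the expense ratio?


Expense ratio = expenses / premiums
= 45278 / 92492
= 0.4895


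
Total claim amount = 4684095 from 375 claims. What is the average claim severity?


severity = total / number
= 4684095 / 375
= 12490.92


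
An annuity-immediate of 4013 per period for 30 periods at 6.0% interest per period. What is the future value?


FV = PMT * ((1+i)^n - 1) / i
= 4013 * ((1.06)^30 - 1) / 0.06
= 4013 * (5.743491 - 1) / 0.06
= 317260.5013


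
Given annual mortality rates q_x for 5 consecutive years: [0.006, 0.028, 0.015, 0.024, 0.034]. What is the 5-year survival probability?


p_k = 1 - q_k for each year
Survival = product of (1 - q_k)
= 0.994 * 0.972 * 0.985 * 0.976 * 0.966
= 0.8973


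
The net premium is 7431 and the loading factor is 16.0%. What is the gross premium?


Gross = net * (1 + loading)
= 7431 * (1 + 0.16)
= 7431 * 1.16
= 8619.96


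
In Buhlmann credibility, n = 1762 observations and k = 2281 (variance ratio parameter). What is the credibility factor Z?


Z = n / (n + k)
= 1762 / (1762 + 2281)
= 1762 / 4043
= 0.4358


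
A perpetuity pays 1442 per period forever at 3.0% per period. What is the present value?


PV = PMT / i
= 1442 / 0.03
= 48066.6667


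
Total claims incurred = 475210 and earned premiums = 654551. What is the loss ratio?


Loss ratio = claims / premiums
= 475210 / 654551
= 0.726


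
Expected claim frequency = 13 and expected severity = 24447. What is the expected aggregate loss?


E[S] = E[N] * E[X]
= 13 * 24447
= 317811


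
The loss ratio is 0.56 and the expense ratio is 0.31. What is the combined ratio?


Combined ratio = loss ratio + expense ratio
= 0.56 + 0.31
= 0.87


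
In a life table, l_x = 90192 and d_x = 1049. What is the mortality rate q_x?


q_x = d_x / l_x
= 1049 / 90192
= 0.0116


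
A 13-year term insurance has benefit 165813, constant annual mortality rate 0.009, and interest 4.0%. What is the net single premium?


NSP = benefit * sum_{k=0}^{n-1} k_p_x * q * v^(k+1)
With constant q=0.009, v=0.961538
Sum = 0.085596
NSP = 165813 * 0.085596
= 14192.8818


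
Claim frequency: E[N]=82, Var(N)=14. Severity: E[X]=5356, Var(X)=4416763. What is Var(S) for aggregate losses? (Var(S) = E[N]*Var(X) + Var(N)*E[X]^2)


Var(S) = E[N]*Var(X) + Var(N)*E[X]^2
= 82*4416763 + 14*5356^2
= 362174566 + 401614304
= 7.6379e+08


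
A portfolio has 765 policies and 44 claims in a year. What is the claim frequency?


frequency = claims / policies
= 44 / 765
= 0.0575


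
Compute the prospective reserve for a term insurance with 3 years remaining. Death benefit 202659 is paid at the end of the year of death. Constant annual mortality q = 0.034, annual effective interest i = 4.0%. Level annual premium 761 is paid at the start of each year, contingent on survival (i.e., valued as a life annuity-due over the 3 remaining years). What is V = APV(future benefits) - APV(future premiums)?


v = 1/(1+i) = 0.961538
APV(future benefits) per unit = sum_{k=0}^{2} k_p_x * q * v^(k+1) = 0.091264
APV(future benefits) = 202659 * 0.091264 = 18495.4486
Life annuity-due factor ä_{x:3} = sum_{k=0}^{2} k_p_x * v^k = 2.791601
APV(future premiums) = 761 * 2.791601 = 2124.4086
V = 18495.4486 - 2124.4086
= 16371.04


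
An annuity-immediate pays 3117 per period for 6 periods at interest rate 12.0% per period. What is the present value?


PV = PMT * (1 - (1+i)^(-n)) / i
= 3117 * (1 - (1+0.12)^(-6)) / 0.12
= 3117 * (1 - 0.506631) / 0.12
= 3117 * 4.111407
= 12815.2566


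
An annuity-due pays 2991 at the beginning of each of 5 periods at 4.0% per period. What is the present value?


PV_due = PMT * (1-(1+i)^(-n))/i * (1+i)
PV_immediate = 13315.4006
PV_due = 13315.4006 * 1.04
= 13848.0166


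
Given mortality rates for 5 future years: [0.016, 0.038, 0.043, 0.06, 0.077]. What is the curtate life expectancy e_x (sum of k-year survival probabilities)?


e_x = sum_{k=1}^{n} k_p_x
k_p_x values:
  1_p_x = 0.984
  2_p_x = 0.946608
  3_p_x = 0.905904
  4_p_x = 0.85155
  5_p_x = 0.78598
e_x = 4.474


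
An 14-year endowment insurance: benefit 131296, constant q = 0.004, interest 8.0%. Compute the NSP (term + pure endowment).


Term component = 4239.7161
Pure endowment = 14_p_x * v^14 * benefit = 0.945433 * 0.340461 * 131296 = 42261.9621
NSP = 46501.6782


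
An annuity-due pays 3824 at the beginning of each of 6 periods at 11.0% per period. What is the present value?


PV_due = PMT * (1-(1+i)^(-n))/i * (1+i)
PV_immediate = 16177.5768
PV_due = 16177.5768 * 1.11
= 17957.1102


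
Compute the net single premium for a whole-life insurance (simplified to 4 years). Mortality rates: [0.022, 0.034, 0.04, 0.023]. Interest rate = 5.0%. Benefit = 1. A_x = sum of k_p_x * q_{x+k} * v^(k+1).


v = 0.952381
Year 0: k_p_x=1.0, q=0.022, term=0.020952
Year 1: k_p_x=0.978, q=0.034, term=0.030161
Year 2: k_p_x=0.944748, q=0.04, term=0.032644
Year 3: k_p_x=0.906958, q=0.023, term=0.017162
A_x = 0.1009


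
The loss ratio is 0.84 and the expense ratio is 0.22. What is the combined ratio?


Combined ratio = loss ratio + expense ratio
= 0.84 + 0.22
= 1.06


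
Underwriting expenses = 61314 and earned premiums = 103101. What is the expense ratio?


Expense ratio = expenses / premiums
= 61314 / 103101
= 0.5947


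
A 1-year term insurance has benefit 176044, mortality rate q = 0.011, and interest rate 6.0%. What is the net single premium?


NSP = benefit * q * v
v = 1/(1+i) = 0.943396
NSP = 176044 * 0.011 * 0.943396
= 1826.8717


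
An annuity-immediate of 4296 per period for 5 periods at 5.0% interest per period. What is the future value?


FV = PMT * ((1+i)^n - 1) / i
= 4296 * ((1.05)^5 - 1) / 0.05
= 4296 * (1.276282 - 1) / 0.05
= 23738.1119


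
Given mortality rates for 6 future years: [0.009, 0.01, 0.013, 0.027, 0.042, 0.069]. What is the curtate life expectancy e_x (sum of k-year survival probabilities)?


e_x = sum_{k=1}^{n} k_p_x
k_p_x values:
  1_p_x = 0.991
  2_p_x = 0.98109
  3_p_x = 0.968336
  4_p_x = 0.942191
  5_p_x = 0.902619
  6_p_x = 0.840338
e_x = 5.6256


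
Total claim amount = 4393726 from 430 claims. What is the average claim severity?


severity = total / number
= 4393726 / 430
= 10217.9674


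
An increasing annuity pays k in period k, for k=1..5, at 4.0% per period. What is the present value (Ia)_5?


(Ia)_n = sum_{k=1}^{n} k * v^k, v = 1/(1+i)
v = 0.961538
Sum computed term by term:
(Ia)_5 = 13.0065


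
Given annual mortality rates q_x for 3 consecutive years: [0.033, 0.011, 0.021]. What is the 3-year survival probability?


p_k = 1 - q_k for each year
Survival = product of (1 - q_k)
= 0.967 * 0.989 * 0.979
= 0.9363


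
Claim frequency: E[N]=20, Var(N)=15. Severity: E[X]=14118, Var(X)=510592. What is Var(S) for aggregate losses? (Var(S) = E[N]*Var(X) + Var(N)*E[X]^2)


Var(S) = E[N]*Var(X) + Var(N)*E[X]^2
= 20*510592 + 15*14118^2
= 10211840 + 2989768860
= 3.0000e+09


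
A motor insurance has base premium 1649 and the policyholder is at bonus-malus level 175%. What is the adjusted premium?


adjusted = base * BM_level / 100
= 1649 * 175 / 100
= 1649 * 1.75
= 2885.75


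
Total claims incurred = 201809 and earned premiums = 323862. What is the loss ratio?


Loss ratio = claims / premiums
= 201809 / 323862
= 0.6231


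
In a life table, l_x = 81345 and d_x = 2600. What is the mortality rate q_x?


q_x = d_x / l_x
= 2600 / 81345
= 0.032


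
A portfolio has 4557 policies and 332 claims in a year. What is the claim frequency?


frequency = claims / policies
= 332 / 4557
= 0.0729


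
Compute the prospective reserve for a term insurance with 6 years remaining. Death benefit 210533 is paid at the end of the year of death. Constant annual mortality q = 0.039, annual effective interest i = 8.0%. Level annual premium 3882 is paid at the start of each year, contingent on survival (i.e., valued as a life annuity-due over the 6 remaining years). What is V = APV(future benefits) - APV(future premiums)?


v = 1/(1+i) = 0.925926
APV(future benefits) per unit = sum_{k=0}^{5} k_p_x * q * v^(k+1) = 0.165058
APV(future benefits) = 210533 * 0.165058 = 34750.1783
Life annuity-due factor ä_{x:6} = sum_{k=0}^{5} k_p_x * v^k = 4.57084
APV(future premiums) = 3882 * 4.57084 = 17744.0004
V = 34750.1783 - 17744.0004
= 17006.1779


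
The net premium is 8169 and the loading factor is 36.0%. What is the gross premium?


Gross = net * (1 + loading)
= 8169 * (1 + 0.36)
= 8169 * 1.36
= 11109.84


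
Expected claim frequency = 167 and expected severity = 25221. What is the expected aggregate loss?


E[S] = E[N] * E[X]
= 167 * 25221
= 4.2119e+06


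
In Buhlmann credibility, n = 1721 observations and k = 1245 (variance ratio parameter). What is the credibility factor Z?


Z = n / (n + k)
= 1721 / (1721 + 1245)
= 1721 / 2966
= 0.5802


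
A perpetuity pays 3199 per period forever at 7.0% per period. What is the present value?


PV = PMT / i
= 3199 / 0.07
= 45700.0


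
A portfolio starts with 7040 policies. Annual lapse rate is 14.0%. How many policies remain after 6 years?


remaining = initial * (1 - lapse)^years
= 7040 * (1 - 0.14)^6
= 7040 * 0.404567
= 2848.1533


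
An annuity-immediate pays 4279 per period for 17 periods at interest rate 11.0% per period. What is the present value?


PV = PMT * (1 - (1+i)^(-n)) / i
= 4279 * (1 - (1+0.11)^(-17)) / 0.11
= 4279 * (1 - 0.169633) / 0.11
= 4279 * 7.548794
= 32301.2912


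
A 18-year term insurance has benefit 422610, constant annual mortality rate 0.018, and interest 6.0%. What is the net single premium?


NSP = benefit * sum_{k=0}^{n-1} k_p_x * q * v^(k+1)
With constant q=0.018, v=0.943396
Sum = 0.172468
NSP = 422610 * 0.172468
= 72886.6229


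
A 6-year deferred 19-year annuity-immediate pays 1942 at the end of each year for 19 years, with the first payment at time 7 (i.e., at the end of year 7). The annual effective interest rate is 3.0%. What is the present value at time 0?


PV at time 6 of the 19-year annuity-immediate:
a_n = 1942 * (1-(1+0.03)^(-19))/0.03 = 27816.8179
Discount back 6 years to time 0:
PV = 27816.8179 * (1+0.03)^(-6)
= 27816.8179 * 0.837484
= 23296.147


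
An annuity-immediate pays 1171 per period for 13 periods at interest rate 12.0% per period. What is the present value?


PV = PMT * (1 - (1+i)^(-n)) / i
= 1171 * (1 - (1+0.12)^(-13)) / 0.12
= 1171 * (1 - 0.229174) / 0.12
= 1171 * 6.423548
= 7521.9752


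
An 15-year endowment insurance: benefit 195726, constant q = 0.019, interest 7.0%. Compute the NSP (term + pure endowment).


Term component = 30426.4979
Pure endowment = 15_p_x * v^15 * benefit = 0.749955 * 0.362446 * 195726 = 53201.8784
NSP = 83628.3763


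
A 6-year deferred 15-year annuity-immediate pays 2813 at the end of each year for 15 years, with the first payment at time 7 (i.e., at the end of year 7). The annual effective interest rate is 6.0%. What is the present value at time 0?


PV at time 6 of the 15-year annuity-immediate:
a_n = 2813 * (1-(1+0.06)^(-15))/0.06 = 27320.5564
Discount back 6 years to time 0:
PV = 27320.5564 * (1+0.06)^(-6)
= 27320.5564 * 0.704961
= 19259.9142


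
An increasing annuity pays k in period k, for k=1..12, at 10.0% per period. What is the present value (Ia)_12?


(Ia)_n = sum_{k=1}^{n} k * v^k, v = 1/(1+i)
v = 0.909091
Sum computed term by term:
(Ia)_12 = 36.7149


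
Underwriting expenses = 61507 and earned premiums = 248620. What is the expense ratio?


Expense ratio = expenses / premiums
= 61507 / 248620
= 0.2474


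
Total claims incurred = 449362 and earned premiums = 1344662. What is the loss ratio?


Loss ratio = claims / premiums
= 449362 / 1344662
= 0.3342


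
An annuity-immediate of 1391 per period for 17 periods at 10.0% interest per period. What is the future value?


FV = PMT * ((1+i)^n - 1) / i
= 1391 * ((1.1)^17 - 1) / 0.1
= 1391 * (5.05447 - 1) / 0.1
= 56397.6817


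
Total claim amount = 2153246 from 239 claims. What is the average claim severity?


severity = total / number
= 2153246 / 239
= 9009.3975


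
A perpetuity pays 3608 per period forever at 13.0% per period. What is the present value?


PV = PMT / i
= 3608 / 0.13
= 27753.8462


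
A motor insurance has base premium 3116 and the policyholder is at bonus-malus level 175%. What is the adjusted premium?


adjusted = base * BM_level / 100
= 3116 * 175 / 100
= 3116 * 1.75
= 5453.0


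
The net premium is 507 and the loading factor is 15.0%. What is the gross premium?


Gross = net * (1 + loading)
= 507 * (1 + 0.15)
= 507 * 1.15
= 583.05


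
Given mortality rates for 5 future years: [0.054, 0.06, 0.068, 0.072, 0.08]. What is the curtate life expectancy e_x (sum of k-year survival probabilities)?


e_x = sum_{k=1}^{n} k_p_x
k_p_x values:
  1_p_x = 0.946
  2_p_x = 0.88924
  3_p_x = 0.828772
  4_p_x = 0.7691
  5_p_x = 0.707572
e_x = 4.1407


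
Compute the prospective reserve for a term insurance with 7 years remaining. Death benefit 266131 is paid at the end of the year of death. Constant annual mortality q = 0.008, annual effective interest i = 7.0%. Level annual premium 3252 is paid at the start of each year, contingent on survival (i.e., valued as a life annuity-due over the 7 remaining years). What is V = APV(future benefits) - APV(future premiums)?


v = 1/(1+i) = 0.934579
APV(future benefits) per unit = sum_{k=0}^{6} k_p_x * q * v^(k+1) = 0.042184
APV(future benefits) = 266131 * 0.042184 = 11226.5885
Life annuity-due factor ä_{x:7} = sum_{k=0}^{6} k_p_x * v^k = 5.64217
APV(future premiums) = 3252 * 5.64217 = 18348.3353
V = 11226.5885 - 18348.3353
= -7121.7467


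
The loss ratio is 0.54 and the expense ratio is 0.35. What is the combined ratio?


Combined ratio = loss ratio + expense ratio
= 0.54 + 0.35
= 0.89


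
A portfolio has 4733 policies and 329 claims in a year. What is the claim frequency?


frequency = claims / policies
= 329 / 4733
= 0.0695


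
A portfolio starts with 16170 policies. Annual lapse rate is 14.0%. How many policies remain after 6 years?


remaining = initial * (1 - lapse)^years
= 16170 * (1 - 0.14)^6
= 16170 * 0.404567
= 6541.8522


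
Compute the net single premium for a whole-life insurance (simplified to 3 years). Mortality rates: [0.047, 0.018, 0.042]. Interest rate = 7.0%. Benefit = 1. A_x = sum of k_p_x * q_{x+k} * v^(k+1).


v = 0.934579
Year 0: k_p_x=1.0, q=0.047, term=0.043925
Year 1: k_p_x=0.953, q=0.018, term=0.014983
Year 2: k_p_x=0.935846, q=0.042, term=0.032085
A_x = 0.091


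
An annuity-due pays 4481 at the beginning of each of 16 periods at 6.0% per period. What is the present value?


PV_due = PMT * (1-(1+i)^(-n))/i * (1+i)
PV_immediate = 45284.5167
PV_due = 45284.5167 * 1.06
= 48001.5877


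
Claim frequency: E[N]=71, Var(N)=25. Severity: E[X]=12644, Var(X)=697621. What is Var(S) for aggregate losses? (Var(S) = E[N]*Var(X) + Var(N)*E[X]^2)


Var(S) = E[N]*Var(X) + Var(N)*E[X]^2
= 71*697621 + 25*12644^2
= 49531091 + 3996768400
= 4.0463e+09


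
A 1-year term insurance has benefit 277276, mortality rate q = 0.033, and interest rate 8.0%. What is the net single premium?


NSP = benefit * q * v
v = 1/(1+i) = 0.925926
NSP = 277276 * 0.033 * 0.925926
= 8472.3222


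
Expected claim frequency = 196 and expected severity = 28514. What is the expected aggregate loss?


E[S] = E[N] * E[X]
= 196 * 28514
= 5.5887e+06


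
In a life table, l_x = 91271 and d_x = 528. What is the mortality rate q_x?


q_x = d_x / l_x
= 528 / 91271
= 0.0058


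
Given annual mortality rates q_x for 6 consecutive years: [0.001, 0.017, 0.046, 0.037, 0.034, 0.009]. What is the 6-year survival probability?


p_k = 1 - q_k for each year
Survival = product of (1 - q_k)
= 0.999 * 0.983 * 0.954 * 0.963 * 0.966 * 0.991
= 0.8637


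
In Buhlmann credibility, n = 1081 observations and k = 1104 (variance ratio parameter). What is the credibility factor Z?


Z = n / (n + k)
= 1081 / (1081 + 1104)
= 1081 / 2185
= 0.4947


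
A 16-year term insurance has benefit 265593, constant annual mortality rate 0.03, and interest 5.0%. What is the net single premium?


NSP = benefit * sum_{k=0}^{n-1} k_p_x * q * v^(k+1)
With constant q=0.03, v=0.952381
Sum = 0.269476
NSP = 265593 * 0.269476
= 71571.0047
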